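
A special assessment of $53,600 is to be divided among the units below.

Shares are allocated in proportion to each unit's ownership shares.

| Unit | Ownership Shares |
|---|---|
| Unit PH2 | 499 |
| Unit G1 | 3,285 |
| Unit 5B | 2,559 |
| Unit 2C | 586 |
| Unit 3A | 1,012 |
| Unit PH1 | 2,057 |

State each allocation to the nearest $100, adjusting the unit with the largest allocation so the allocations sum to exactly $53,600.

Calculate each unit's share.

Total ownership shares = 9,998.
Pro-rata amounts: Unit PH2 499/9,998 × $53,600 = 2,675.18; Unit G1 3,285/9,998 × $53,600 = 17,611.12; Unit 5B 2,559/9,998 × $53,600 = 13,718.98; Unit 2C 586/9,998 × $53,600 = 3,141.59; Unit 3A 1,012/9,998 × $53,600 = 5,425.41; Unit PH1 2,057/9,998 × $53,600 = 11,027.73.
After rounding ($100): Unit PH2 $2,700; Unit G1 $17,600; Unit 5B $13,700; Unit 2C $3,100; Unit 3A $5,400; Unit PH1 $11,000. Sum = $53,500.
Difference $53,600 − $53,500 = +$100 applied to largest allocation (Unit G1): Unit G1 becomes $17,700.

Unit PH2: $2,700; Unit G1: $17,700; Unit 5B: $13,700; Unit 2C: $3,100; Unit 3A: $5,400; Unit PH1: $11,000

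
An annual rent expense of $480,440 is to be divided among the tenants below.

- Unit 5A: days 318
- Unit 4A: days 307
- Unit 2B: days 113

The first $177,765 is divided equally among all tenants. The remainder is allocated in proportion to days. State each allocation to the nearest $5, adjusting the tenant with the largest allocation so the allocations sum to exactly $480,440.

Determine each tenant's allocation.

First tranche $177,765 split equally: $59,255 each.
Remainder $302,675 by days (total 738): Unit 5A 130,420.93 → $130,420; Unit 4A 125,909.52 → $125,910; Unit 2B 46,344.55 → $46,345.
Totals: Unit 5A $59,255 + $130,420 = $189,675; Unit 4A $59,255 + $125,910 = $185,165; Unit 2B $59,255 + $46,345 = $105,600.

Unit 5A: $189,675 | Unit 4A: $185,165 | Unit 2B: $105,600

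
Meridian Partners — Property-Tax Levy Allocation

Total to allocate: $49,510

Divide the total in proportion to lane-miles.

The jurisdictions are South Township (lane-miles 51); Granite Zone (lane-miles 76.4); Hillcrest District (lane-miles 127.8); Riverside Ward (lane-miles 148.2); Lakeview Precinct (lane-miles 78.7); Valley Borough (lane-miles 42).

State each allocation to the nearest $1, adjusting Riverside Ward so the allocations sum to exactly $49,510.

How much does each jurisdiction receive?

South Township: $4,818 · Granite Zone: $7,217 · Hillcrest District: $12,073 · Riverside Ward: $13,999 · Lakeview Precinct: $7,435 · Valley Borough: $3,968

Total lane-miles = 524.1.
Pro-rata amounts: South Township 51/524.1 × $49,510 = 4,817.80; Granite Zone 76.4/524.1 × $49,510 = 7,217.26; Hillcrest District 127.8/524.1 × $49,510 = 12,072.84; Riverside Ward 148.2/524.1 × $49,510 = 13,999.97; Lakeview Precinct 78.7/524.1 × $49,510 = 7,434.53; Valley Borough 42/524.1 × $49,510 = 3,967.60.
After rounding ($1): South Township $4,818; Granite Zone $7,217; Hillcrest District $12,073; Riverside Ward $14,000; Lakeview Precinct $7,435; Valley Borough $3,968. Sum = $49,511.
Difference $49,510 − $49,511 = −$1 applied to Riverside Ward: Riverside Ward becomes $13,999.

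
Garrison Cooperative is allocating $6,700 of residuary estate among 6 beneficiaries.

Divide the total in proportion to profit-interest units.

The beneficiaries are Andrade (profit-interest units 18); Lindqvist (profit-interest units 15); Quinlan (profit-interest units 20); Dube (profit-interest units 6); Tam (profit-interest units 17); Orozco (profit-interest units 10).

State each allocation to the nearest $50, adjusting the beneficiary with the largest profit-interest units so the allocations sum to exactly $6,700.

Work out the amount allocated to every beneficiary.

Total profit-interest units = 86.
Raw shares: Andrade 18/86 × $6,700 = 1,402.33; Lindqvist 15/86 × $6,700 = 1,168.60; Quinlan 20/86 × $6,700 = 1,558.14; Dube 6/86 × $6,700 = 467.44; Tam 17/86 × $6,700 = 1,324.42; Orozco 10/86 × $6,700 = 779.07.
Rounded to nearest $50: Andrade $1,400; Lindqvist $1,150; Quinlan $1,550; Dube $450; Tam $1,300; Orozco $800. Sum = $6,650.
Difference $6,700 − $6,650 = +$50 applied to largest profit-interest units (Quinlan): Quinlan becomes $1,600.

Andrade: $1,400; Lindqvist: $1,150; Quinlan: $1,600; Dube: $450; Tam: $1,300; Orozco: $800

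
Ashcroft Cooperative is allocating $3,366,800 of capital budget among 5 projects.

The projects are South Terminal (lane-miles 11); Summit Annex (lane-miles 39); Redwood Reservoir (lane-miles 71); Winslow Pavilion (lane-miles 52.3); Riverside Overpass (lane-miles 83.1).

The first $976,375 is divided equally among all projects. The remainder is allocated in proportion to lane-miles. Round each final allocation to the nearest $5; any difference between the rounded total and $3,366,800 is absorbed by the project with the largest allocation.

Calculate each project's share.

South Terminal: $297,830; Summit Annex: $558,875; Redwood Reservoir: $857,210; Winslow Pavilion: $682,870; Riverside Overpass: $970,015

$976,375 shared equally gives $195,275 per project.
Remainder $2,390,425 by lane-miles (total 256.4): South Terminal 102,553.33 → $102,555; Summit Annex 363,598.19 → $363,600; Redwood Reservoir 661,935.16 → $661,935; Winslow Pavilion 487,594.49 → $487,595; Riverside Overpass 774,743.83 → $774,745.
Rounding difference −$5 on remainder applied to Riverside Overpass.
Totals: South Terminal $195,275 + $102,555 = $297,830; Summit Annex $195,275 + $363,600 = $558,875; Redwood Reservoir $195,275 + $661,935 = $857,210; Winslow Pavilion $195,275 + $487,595 = $682,870; Riverside Overpass $195,275 + $774,740 = $970,015.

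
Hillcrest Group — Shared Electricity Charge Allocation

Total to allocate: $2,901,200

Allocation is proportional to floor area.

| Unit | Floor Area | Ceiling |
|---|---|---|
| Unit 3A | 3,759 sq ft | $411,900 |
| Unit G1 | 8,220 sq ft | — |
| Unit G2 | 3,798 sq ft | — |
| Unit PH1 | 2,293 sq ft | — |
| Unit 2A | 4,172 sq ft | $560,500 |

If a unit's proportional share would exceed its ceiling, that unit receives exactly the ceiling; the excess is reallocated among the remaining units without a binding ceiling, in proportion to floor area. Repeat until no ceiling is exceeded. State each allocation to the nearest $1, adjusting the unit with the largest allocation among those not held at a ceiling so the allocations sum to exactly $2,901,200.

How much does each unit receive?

Sum of floor area: 22,242.
Pro-rata shares before constraints: Unit 3A 490,316.10; Unit G1 1,072,199.62; Unit G2 495,403.18; Unit PH1 299,094.13; Unit 2A 544,186.96.
Held at cap: Unit 3A ($411,900); remaining pool $2,489,300 reallocated over remaining floor area 18,483.
Held at cap: Unit 2A ($560,500); remaining pool $1,928,800 reallocated over remaining floor area 14,311.
Shares after redistribution: Unit G1 1,107,870.59 → $1,107,871; Unit G2 511,884.73 → $511,885; Unit PH1 309,044.68 → $309,045.
Rounding difference −$1 applied to Unit G1 → $1,107,870.

Unit 3A: $411,900 | Unit G1: $1,107,870 | Unit G2: $511,885 | Unit PH1: $309,045 | Unit 2A: $560,500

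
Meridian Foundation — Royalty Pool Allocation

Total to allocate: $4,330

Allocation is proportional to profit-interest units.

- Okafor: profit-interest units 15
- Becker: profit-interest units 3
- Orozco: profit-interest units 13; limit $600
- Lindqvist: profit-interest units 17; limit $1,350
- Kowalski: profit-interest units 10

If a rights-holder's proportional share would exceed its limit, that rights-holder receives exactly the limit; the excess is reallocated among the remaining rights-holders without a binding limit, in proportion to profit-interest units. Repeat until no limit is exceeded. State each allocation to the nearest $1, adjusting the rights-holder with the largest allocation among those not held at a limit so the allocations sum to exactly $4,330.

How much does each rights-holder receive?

Sum of profit-interest units: 58.
Unconstrained shares: Okafor 1,119.83; Becker 223.97; Orozco 970.52; Lindqvist 1,269.14; Kowalski 746.55.
Capped: Orozco ($600); residual $3,730 reallocated over remaining profit-interest units 45.
Capped: Lindqvist ($1,350); residual $2,380 reallocated over remaining profit-interest units 28.
Redistributed shares: Okafor 1,275.00 → $1,275; Becker 255.00 → $255; Kowalski 850.00 → $850.

Okafor: $1,275 · Becker: $255 · Orozco: $600 · Lindqvist: $1,350 · Kowalski: $850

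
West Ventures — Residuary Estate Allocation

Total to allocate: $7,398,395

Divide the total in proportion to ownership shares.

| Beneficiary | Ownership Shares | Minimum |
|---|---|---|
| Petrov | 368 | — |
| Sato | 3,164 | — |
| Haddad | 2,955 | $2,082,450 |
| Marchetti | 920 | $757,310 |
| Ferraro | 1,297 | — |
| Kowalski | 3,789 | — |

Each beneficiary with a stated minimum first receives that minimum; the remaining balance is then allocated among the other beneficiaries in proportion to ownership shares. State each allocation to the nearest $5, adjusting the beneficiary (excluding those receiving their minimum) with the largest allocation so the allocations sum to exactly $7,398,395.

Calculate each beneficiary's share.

Fund the minimums — Haddad $2,082,450; Marchetti $757,310. Residual $4,558,635.
Residual split over remaining ownership shares 8,618: Petrov 194,659.74 → $194,660; Sato 1,673,650.63 → $1,673,650; Ferraro 686,069.81 → $686,070; Kowalski 2,004,254.82 → $2,004,255.

Petrov: $194,660 · Sato: $1,673,650 · Haddad: $2,082,450 · Marchetti: $757,310 · Ferraro: $686,070 · Kowalski: $2,004,255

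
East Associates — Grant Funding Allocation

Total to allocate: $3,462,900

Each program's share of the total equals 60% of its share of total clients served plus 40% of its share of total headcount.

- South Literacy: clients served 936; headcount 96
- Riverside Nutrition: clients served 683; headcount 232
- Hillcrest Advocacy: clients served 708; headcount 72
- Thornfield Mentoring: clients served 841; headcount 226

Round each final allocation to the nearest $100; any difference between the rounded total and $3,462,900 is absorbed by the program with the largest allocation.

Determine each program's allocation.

South Literacy: $826,300; Riverside Nutrition: $961,300; Hillcrest Advocacy: $623,700; Thornfield Mentoring: $1,051,600

Clients served total 3,168; headcount total 626.
Blended shares (60% clients served + 40% headcount): South Literacy 0.2386; Riverside Nutrition 0.2776; Hillcrest Advocacy 0.1801; Thornfield Mentoring 0.3037.
Proportional shares: South Literacy 826,298.43; Riverside Nutrition 961,297.13; Hillcrest Advocacy 623,658.94; Thornfield Mentoring 1,051,645.50.
At nearest $100: South Literacy $826,300; Riverside Nutrition $961,300; Hillcrest Advocacy $623,700; Thornfield Mentoring $1,051,600. Sum = $3,462,900.
Sum already equals the total — no adjustment.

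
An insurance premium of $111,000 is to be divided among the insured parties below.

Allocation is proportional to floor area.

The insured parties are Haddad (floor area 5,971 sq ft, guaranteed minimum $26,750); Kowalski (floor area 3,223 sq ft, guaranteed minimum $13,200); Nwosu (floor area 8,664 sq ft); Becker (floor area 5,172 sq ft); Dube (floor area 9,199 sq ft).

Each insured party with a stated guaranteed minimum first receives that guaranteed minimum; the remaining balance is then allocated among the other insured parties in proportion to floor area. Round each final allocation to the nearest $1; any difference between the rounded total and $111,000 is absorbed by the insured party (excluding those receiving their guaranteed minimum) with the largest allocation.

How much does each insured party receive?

Haddad: $26,750; Kowalski: $13,200; Nwosu: $26,724; Becker: $15,953; Dube: $28,373

Fund the minimums — Haddad $26,750; Kowalski $13,200. Remaining pool $71,050.
Remaining pool split over remaining floor area 23,035: Nwosu 26,723.56 → $26,724; Becker 15,952.71 → $15,953; Dube 28,373.73 → $28,374.
Rounding difference −$1 applied to Dube → $28,373.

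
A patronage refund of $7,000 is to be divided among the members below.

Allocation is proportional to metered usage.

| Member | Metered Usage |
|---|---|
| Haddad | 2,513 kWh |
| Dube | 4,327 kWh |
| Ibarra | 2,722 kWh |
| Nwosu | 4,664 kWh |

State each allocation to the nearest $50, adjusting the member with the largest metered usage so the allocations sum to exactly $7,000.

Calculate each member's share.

Metered usage total: 14,226.
Raw shares: Haddad 2,513/14,226 × $7,000 = 1,236.54; Dube 4,327/14,226 × $7,000 = 2,129.13; Ibarra 2,722/14,226 × $7,000 = 1,339.38; Nwosu 4,664/14,226 × $7,000 = 2,294.95.
After rounding ($50): Haddad $1,250; Dube $2,150; Ibarra $1,350; Nwosu $2,300. Sum = $7,050.
Difference $7,000 − $7,050 = −$50 applied to largest metered usage (Nwosu): Nwosu becomes $2,250.

Haddad: $1,250; Dube: $2,150; Ibarra: $1,350; Nwosu: $2,250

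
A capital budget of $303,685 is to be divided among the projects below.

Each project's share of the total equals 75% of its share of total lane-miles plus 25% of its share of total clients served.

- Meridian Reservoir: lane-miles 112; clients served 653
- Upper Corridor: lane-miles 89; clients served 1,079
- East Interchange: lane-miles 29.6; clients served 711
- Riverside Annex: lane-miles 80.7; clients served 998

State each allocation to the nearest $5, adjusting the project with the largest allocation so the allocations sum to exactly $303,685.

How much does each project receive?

Meridian Reservoir: $96,350 | Upper Corridor: $88,925 | East Interchange: $37,345 | Riverside Annex: $81,065

Totals — lane-miles 311.3, clients served 3,441.
Combined weights (75% lane-miles + 25% clients served): Meridian Reservoir 0.3173; Upper Corridor 0.2928; East Interchange 0.1230; Riverside Annex 0.2669.
Unrounded shares: Meridian Reservoir 96,352.80; Upper Corridor 88,923.92; East Interchange 37,344.25; Riverside Annex 81,064.03.
At nearest $5: Meridian Reservoir $96,355; Upper Corridor $88,925; East Interchange $37,345; Riverside Annex $81,065. Sum = $303,690.
Difference $303,685 − $303,690 = −$5 applied to largest allocation (Meridian Reservoir): Meridian Reservoir becomes $96,350.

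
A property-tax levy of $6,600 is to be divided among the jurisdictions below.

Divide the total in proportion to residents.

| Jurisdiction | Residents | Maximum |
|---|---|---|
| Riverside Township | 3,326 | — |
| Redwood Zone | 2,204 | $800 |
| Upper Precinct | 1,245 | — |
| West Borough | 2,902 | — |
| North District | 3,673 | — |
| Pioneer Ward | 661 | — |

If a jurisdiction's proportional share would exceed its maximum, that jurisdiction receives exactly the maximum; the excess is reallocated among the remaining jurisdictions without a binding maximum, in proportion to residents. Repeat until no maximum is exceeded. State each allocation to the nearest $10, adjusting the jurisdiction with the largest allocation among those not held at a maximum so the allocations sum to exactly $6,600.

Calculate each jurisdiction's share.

Residents total: 14,011.
Unconstrained shares: Riverside Township 1,566.74; Redwood Zone 1,038.21; Upper Precinct 586.47; West Borough 1,367.01; North District 1,730.20; Pioneer Ward 311.37.
Held at cap: Redwood Zone ($800); residual $5,800 reallocated over remaining residents 11,807.
Remaining shares: Riverside Township 1,633.84 → $1,630; Upper Precinct 611.59 → $610; West Borough 1,425.56 → $1,430; North District 1,804.30 → $1,800; Pioneer Ward 324.71 → $320.
Rounding difference +$10 applied to North District → $1,810.

Riverside Township: $1,630; Redwood Zone: $800; Upper Precinct: $610; West Borough: $1,430; North District: $1,810; Pioneer Ward: $320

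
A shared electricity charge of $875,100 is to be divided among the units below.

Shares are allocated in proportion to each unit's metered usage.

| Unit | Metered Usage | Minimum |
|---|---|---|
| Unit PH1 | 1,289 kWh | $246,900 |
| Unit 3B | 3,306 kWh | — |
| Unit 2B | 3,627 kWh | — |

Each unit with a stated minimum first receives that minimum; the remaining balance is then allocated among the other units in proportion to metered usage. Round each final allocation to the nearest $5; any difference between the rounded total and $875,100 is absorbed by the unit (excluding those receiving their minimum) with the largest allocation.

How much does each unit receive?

Unit PH1: $246,900 | Unit 3B: $299,555 | Unit 2B: $328,645

Minimums first: Unit PH1 $246,900. Balance $628,200.
Balance split over remaining metered usage 6,933: Unit 3B 299,557.07 → $299,555; Unit 2B 328,642.93 → $328,645.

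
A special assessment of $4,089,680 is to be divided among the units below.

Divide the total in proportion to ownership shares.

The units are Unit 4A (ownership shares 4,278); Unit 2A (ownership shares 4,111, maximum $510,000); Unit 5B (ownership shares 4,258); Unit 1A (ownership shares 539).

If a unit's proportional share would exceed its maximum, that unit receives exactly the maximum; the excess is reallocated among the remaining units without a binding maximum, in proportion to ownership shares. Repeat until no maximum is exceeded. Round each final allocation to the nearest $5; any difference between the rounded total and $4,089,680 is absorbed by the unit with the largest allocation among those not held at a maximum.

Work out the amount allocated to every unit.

Unit 4A: $1,687,480; Unit 2A: $510,000; Unit 5B: $1,679,590; Unit 1A: $212,610

Combined ownership shares = 13,186.
Proportional shares (ignoring caps): Unit 4A 1,326,835.36; Unit 2A 1,275,039.78; Unit 5B 1,320,632.29; Unit 1A 167,172.57.
Capped: Unit 2A ($510,000); remaining pool $3,579,680 reallocated over remaining ownership shares 9,075.
Redistributed shares: Unit 4A 1,687,478.90 → $1,687,480; Unit 5B 1,679,589.80 → $1,679,590; Unit 1A 212,611.30 → $212,610.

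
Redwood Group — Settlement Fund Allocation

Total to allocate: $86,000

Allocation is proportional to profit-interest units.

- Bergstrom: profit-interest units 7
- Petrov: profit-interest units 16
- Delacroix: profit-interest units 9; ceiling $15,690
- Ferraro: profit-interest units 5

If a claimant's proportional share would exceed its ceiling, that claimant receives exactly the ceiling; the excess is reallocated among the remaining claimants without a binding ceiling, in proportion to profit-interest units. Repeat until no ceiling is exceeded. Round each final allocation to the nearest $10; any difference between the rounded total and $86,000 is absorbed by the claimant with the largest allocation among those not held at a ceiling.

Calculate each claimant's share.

Bergstrom: $17,580 · Petrov: $40,170 · Delacroix: $15,690 · Ferraro: $12,560

Profit-interest units total: 37.
Unconstrained shares: Bergstrom 16,270.27; Petrov 37,189.19; Delacroix 20,918.92; Ferraro 11,621.62.
Cap binds for Delacroix ($15,690); remaining pool $70,310 reallocated over remaining profit-interest units 28.
Shares after redistribution: Bergstrom 17,577.50 → $17,580; Petrov 40,177.14 → $40,180; Ferraro 12,555.36 → $12,560.
Rounding difference −$10 applied to Petrov → $40,170.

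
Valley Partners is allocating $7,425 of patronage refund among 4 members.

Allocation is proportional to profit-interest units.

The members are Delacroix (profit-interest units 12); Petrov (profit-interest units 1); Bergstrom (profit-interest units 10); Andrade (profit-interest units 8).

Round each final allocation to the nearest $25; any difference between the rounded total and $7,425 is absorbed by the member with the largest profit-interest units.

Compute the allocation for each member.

Sum of profit-interest units: 31.
Proportional shares: Delacroix 12/31 × $7,425 = 2,874.19; Petrov 1/31 × $7,425 = 239.52; Bergstrom 10/31 × $7,425 = 2,395.16; Andrade 8/31 × $7,425 = 1,916.13.
At nearest $25: Delacroix $2,875; Petrov $250; Bergstrom $2,400; Andrade $1,925. Sum = $7,450.
Difference $7,425 − $7,450 = −$25 applied to largest profit-interest units (Delacroix): Delacroix becomes $2,850.

Delacroix: $2,850; Petrov: $250; Bergstrom: $2,400; Andrade: $1,925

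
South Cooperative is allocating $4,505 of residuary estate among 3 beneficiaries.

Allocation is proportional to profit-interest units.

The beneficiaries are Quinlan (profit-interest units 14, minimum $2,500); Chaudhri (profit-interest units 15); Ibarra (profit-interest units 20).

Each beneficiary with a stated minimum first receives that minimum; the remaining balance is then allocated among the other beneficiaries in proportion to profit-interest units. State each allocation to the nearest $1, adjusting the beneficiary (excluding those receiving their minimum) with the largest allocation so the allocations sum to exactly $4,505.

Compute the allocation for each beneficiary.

Quinlan: $2,500; Chaudhri: $859; Ibarra: $1,146

Guaranteed amounts: Quinlan $2,500. Residual $2,005.
Residual split over remaining profit-interest units 35: Chaudhri 859.29 → $859; Ibarra 1,145.71 → $1,146.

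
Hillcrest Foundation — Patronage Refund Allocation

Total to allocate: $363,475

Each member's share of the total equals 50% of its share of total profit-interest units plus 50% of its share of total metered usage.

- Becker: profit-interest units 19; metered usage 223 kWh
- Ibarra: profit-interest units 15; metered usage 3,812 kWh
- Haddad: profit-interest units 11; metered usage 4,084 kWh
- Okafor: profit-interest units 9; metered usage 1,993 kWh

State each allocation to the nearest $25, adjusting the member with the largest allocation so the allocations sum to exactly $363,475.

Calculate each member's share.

Becker: $67,950 · Ibarra: $119,000 · Haddad: $110,425 · Okafor: $66,100

Profit-interest units total 54; metered usage total 10,112.
Combined weights (50% profit-interest units + 50% metered usage): Becker 0.1870; Ibarra 0.3274; Haddad 0.3038; Okafor 0.1819.
Proportional shares: Becker 67,952.53; Ibarra 118,993.65; Haddad 110,420.12; Okafor 66,108.69.
At nearest $25: Becker $67,950; Ibarra $119,000; Haddad $110,425; Okafor $66,100. Sum = $363,475.
Sum already equals the total — no adjustment.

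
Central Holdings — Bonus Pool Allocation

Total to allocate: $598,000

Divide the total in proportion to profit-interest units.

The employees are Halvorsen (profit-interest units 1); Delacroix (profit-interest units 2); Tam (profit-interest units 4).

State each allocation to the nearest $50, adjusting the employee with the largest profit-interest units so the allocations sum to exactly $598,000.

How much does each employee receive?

Profit-interest units total: 1 + 2 + 4 = 7.
Pro-rata amounts: Halvorsen 85,428.57; Delacroix 170,857.14; Tam 341,714.29.
At nearest $50: Halvorsen $85,450; Delacroix $170,850; Tam $341,700. Sum = $598,000.
Rounded total matches; no reconciliation needed.

Halvorsen: $85,450 | Delacroix: $170,850 | Tam: $341,700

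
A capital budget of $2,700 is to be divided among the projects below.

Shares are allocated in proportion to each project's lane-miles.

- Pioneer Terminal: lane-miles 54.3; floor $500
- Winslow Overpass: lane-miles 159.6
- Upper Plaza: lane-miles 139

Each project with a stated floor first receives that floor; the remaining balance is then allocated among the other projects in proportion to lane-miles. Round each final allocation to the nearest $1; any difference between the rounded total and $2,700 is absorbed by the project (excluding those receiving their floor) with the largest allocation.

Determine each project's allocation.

Guaranteed amounts: Pioneer Terminal $500. Balance $2,200.
Balance split over remaining lane-miles 298.6: Winslow Overpass 1,175.89 → $1,176; Upper Plaza 1,024.11 → $1,024.

Pioneer Terminal: $500 · Winslow Overpass: $1,176 · Upper Plaza: $1,024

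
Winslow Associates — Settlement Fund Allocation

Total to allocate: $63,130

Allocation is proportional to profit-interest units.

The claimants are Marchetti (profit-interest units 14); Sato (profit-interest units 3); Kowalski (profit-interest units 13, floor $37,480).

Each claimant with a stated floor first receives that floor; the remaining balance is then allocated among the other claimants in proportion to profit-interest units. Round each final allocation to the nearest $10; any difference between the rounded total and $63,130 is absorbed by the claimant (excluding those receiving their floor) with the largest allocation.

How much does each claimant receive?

Minimums first: Kowalski $37,480. Remaining pool $25,650.
Remaining pool split over remaining profit-interest units 17: Marchetti 21,123.53 → $21,120; Sato 4,526.47 → $4,530.

Marchetti: $21,120 | Sato: $4,530 | Kowalski: $37,480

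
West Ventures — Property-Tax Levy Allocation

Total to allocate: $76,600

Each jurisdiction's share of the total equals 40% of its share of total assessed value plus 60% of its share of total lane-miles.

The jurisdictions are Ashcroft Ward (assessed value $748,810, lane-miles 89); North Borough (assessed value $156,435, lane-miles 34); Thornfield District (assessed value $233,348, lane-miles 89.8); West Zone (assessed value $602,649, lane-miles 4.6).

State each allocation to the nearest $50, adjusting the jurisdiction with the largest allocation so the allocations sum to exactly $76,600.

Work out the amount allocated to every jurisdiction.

Ashcroft Ward: $31,950 · North Borough: $9,950 · Thornfield District: $23,100 · West Zone: $11,600

Assessed value total 1,741,242; lane-miles total 217.4.
Combined weights (40% assessed value + 60% lane-miles): Ashcroft Ward 0.4176; North Borough 0.1298; Thornfield District 0.3014; West Zone 0.1511.
Raw shares: Ashcroft Ward 31,991.81; North Borough 9,940.59; Thornfield District 23,090.54; West Zone 11,577.07.
Rounded to nearest $50: Ashcroft Ward $32,000; North Borough $9,950; Thornfield District $23,100; West Zone $11,600. Sum = $76,650.
Difference $76,600 − $76,650 = −$50 applied to largest allocation (Ashcroft Ward): Ashcroft Ward becomes $31,950.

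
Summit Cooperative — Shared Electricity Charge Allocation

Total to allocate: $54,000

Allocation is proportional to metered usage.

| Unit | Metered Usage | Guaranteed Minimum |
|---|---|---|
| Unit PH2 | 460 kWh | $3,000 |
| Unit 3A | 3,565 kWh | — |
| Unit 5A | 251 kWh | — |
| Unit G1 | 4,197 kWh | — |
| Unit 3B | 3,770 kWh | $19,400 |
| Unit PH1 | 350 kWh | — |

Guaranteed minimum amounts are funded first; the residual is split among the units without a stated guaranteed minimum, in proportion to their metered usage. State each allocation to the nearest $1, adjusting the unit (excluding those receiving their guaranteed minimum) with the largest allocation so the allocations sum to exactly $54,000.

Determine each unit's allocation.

Guaranteed amounts: Unit PH2 $3,000; Unit 3B $19,400. Residual $31,600.
Residual split over remaining metered usage 8,363: Unit 3A 13,470.52 → $13,471; Unit 5A 948.42 → $948; Unit G1 15,858.57 → $15,859; Unit PH1 1,322.49 → $1,322.

Unit PH2: $3,000; Unit 3A: $13,471; Unit 5A: $948; Unit G1: $15,859; Unit 3B: $19,400; Unit PH1: $1,322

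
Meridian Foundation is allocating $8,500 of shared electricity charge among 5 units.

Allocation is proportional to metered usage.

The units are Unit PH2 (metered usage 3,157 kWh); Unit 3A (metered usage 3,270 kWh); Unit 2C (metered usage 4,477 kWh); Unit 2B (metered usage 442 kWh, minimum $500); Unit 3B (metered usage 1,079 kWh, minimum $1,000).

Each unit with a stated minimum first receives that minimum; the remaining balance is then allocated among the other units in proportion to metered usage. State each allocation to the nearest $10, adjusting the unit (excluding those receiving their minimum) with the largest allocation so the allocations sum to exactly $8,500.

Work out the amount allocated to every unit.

Unit PH2: $2,030 | Unit 3A: $2,100 | Unit 2C: $2,870 | Unit 2B: $500 | Unit 3B: $1,000

Guaranteed amounts: Unit 2B $500; Unit 3B $1,000. Balance $7,000.
Balance split over remaining metered usage 10,904: Unit PH2 2,026.69 → $2,030; Unit 3A 2,099.23 → $2,100; Unit 2C 2,874.08 → $2,870.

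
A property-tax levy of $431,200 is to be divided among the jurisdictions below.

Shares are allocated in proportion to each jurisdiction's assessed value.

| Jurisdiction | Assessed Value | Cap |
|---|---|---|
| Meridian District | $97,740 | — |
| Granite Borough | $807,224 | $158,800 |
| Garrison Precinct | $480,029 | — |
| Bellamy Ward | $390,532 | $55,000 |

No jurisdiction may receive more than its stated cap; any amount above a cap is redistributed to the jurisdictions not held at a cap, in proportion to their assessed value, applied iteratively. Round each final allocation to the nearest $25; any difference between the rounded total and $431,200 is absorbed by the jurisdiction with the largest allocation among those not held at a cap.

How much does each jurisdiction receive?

Meridian District: $36,775; Granite Borough: $158,800; Garrison Precinct: $180,625; Bellamy Ward: $55,000

Total assessed value = 1,775,525.
Pro-rata shares before constraints: Meridian District 23,736.92; Granite Borough 196,040.60; Garrison Precinct 116,578.76; Bellamy Ward 94,843.72.
Capped: Granite Borough ($158,800), Bellamy Ward ($55,000); balance $217,400 reallocated over remaining assessed value 577,769.
Redistributed shares: Meridian District 36,777.11 → $36,775; Garrison Precinct 180,622.89 → $180,625.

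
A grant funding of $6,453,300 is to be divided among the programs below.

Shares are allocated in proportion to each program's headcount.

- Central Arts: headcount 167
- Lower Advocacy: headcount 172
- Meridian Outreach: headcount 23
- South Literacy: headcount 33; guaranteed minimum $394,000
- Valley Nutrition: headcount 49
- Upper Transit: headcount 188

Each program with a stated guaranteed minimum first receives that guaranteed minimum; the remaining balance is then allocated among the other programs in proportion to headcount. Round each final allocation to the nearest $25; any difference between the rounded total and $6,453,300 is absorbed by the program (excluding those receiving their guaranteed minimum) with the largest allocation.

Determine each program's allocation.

Minimums first: South Literacy $394,000. Balance $6,059,300.
Balance split over remaining headcount 599: Central Arts 1,689,320.70 → $1,689,325; Lower Advocacy 1,739,899.17 → $1,739,900; Meridian Outreach 232,660.93 → $232,650; Valley Nutrition 495,668.95 → $495,675; Upper Transit 1,901,750.25 → $1,901,750.

Central Arts: $1,689,325 | Lower Advocacy: $1,739,900 | Meridian Outreach: $232,650 | South Literacy: $394,000 | Valley Nutrition: $495,675 | Upper Transit: $1,901,750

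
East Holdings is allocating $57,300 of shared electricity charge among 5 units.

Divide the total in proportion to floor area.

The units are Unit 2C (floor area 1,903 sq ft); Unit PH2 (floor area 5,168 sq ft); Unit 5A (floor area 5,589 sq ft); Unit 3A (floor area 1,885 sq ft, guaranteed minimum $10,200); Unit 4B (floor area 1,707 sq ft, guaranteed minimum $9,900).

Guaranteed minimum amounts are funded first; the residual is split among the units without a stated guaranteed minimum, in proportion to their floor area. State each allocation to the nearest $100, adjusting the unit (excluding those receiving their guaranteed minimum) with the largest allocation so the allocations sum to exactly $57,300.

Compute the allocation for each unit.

Guaranteed amounts: Unit 3A $10,200; Unit 4B $9,900. Remaining pool $37,200.
Remaining pool split over remaining floor area 12,660: Unit 2C 5,591.75 → $5,600; Unit PH2 15,185.59 → $15,200; Unit 5A 16,422.65 → $16,400.

Unit 2C: $5,600 · Unit PH2: $15,200 · Unit 5A: $16,400 · Unit 3A: $10,200 · Unit 4B: $9,900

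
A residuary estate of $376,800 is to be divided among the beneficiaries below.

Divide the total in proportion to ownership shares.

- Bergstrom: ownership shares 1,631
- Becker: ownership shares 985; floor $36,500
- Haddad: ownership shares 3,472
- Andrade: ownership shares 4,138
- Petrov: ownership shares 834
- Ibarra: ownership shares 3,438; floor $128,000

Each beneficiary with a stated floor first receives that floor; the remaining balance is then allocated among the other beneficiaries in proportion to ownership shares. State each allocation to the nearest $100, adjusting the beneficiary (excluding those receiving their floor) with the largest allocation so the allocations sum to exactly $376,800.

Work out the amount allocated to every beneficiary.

Guaranteed amounts: Becker $36,500; Ibarra $128,000. Residual $212,300.
Residual split over remaining ownership shares 10,075: Bergstrom 34,368.37 → $34,400; Haddad 73,161.85 → $73,200; Andrade 87,195.77 → $87,200; Petrov 17,574.01 → $17,600.
Rounding difference −$100 applied to Andrade → $87,100.

Bergstrom: $34,400; Becker: $36,500; Haddad: $73,200; Andrade: $87,100; Petrov: $17,600; Ibarra: $128,000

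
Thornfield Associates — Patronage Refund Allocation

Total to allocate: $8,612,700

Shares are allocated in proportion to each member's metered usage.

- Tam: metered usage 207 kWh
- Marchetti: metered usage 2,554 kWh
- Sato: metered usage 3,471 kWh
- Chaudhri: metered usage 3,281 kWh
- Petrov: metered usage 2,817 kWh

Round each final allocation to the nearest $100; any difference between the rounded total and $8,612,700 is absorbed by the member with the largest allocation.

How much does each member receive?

Metered usage total: 12,330.
Unrounded shares: Tam 207/12,330 × $8,612,700 = 144,592.77; Marchetti 2,554/12,330 × $8,612,700 = 1,784,009.39; Sato 3,471/12,330 × $8,612,700 = 2,424,548.39; Chaudhri 3,281/12,330 × $8,612,700 = 2,291,830.39; Petrov 2,817/12,330 × $8,612,700 = 1,967,719.05.
Rounded to nearest $100: Tam $144,600; Marchetti $1,784,000; Sato $2,424,500; Chaudhri $2,291,800; Petrov $1,967,700. Sum = $8,612,600.
Difference $8,612,700 − $8,612,600 = +$100 applied to largest allocation (Sato): Sato becomes $2,424,600.

Tam: $144,600 | Marchetti: $1,784,000 | Sato: $2,424,600 | Chaudhri: $2,291,800 | Petrov: $1,967,700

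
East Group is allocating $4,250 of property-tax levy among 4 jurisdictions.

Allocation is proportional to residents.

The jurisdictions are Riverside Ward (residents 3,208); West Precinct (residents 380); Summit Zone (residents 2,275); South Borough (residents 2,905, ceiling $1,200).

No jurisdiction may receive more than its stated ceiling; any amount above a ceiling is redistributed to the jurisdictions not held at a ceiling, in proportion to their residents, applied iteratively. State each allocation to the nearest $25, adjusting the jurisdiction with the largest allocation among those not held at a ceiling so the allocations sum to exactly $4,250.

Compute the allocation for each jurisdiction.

Combined residents = 8,768.
Unconstrained shares: Riverside Ward 1,554.97; West Precinct 184.19; Summit Zone 1,102.73; South Borough 1,408.10.
Capped: South Borough ($1,200); balance $3,050 reallocated over remaining residents 5,863.
Shares after redistribution: Riverside Ward 1,668.84 → $1,675; West Precinct 197.68 → $200; Summit Zone 1,183.48 → $1,175.

Riverside Ward: $1,675 | West Precinct: $200 | Summit Zone: $1,175 | South Borough: $1,200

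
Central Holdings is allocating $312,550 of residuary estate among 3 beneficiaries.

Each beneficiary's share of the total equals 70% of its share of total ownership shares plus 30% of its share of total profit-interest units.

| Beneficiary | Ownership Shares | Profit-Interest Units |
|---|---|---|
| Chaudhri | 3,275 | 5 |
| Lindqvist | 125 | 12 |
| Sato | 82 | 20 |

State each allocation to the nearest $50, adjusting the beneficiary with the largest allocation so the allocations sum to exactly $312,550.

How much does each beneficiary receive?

Chaudhri: $218,450; Lindqvist: $38,250; Sato: $55,850

Totals — ownership shares 3,482, profit-interest units 37.
Combined weights (70% ownership shares + 30% profit-interest units): Chaudhri 0.6989; Lindqvist 0.1224; Sato 0.1786.
Proportional shares: Chaudhri 218,449.49; Lindqvist 38,264.41; Sato 55,836.10.
After rounding ($50): Chaudhri $218,450; Lindqvist $38,250; Sato $55,850. Sum = $312,550.
Rounded total matches; no reconciliation needed.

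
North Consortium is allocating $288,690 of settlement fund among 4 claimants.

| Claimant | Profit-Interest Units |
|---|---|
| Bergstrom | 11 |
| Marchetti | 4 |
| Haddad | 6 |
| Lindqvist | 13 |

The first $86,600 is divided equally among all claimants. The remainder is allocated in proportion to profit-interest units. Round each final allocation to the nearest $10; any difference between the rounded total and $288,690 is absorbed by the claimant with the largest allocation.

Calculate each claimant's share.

Bergstrom: $87,030; Marchetti: $45,430; Haddad: $57,310; Lindqvist: $98,920

First tranche $86,600 split equally: $21,650 each.
Remainder $202,090 by profit-interest units (total 34): Bergstrom 65,382.06 → $65,380; Marchetti 23,775.29 → $23,780; Haddad 35,662.94 → $35,660; Lindqvist 77,269.71 → $77,270.
Totals: Bergstrom $21,650 + $65,380 = $87,030; Marchetti $21,650 + $23,780 = $45,430; Haddad $21,650 + $35,660 = $57,310; Lindqvist $21,650 + $77,270 = $98,920.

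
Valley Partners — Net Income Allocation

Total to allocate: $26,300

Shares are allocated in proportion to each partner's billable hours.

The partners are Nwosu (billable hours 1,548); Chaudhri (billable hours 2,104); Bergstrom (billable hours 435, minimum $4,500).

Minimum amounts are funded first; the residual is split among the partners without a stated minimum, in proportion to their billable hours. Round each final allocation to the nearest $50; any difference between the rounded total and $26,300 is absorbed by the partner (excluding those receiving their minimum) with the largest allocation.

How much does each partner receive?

Nwosu: $9,250 | Chaudhri: $12,550 | Bergstrom: $4,500

Minimums first: Bergstrom $4,500. Remaining pool $21,800.
Remaining pool split over remaining billable hours 3,652: Nwosu 9,240.53 → $9,250; Chaudhri 12,559.47 → $12,550.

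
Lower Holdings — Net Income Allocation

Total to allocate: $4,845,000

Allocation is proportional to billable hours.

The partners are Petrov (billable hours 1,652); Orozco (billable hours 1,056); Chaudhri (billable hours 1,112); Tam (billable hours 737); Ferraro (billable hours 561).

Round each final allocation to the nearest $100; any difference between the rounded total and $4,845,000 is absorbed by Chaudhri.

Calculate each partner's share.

Petrov: $1,563,900 · Orozco: $999,700 · Chaudhri: $1,052,600 · Tam: $697,700 · Ferraro: $531,100

Total billable hours = 5,118.
Unrounded shares: Petrov 1,652/5,118 × $4,845,000 = 1,563,880.42; Orozco 1,056/5,118 × $4,845,000 = 999,671.75; Chaudhri 1,112/5,118 × $4,845,000 = 1,052,684.64; Tam 737/5,118 × $4,845,000 = 697,687.57; Ferraro 561/5,118 × $4,845,000 = 531,075.62.
At nearest $100: Petrov $1,563,900; Orozco $999,700; Chaudhri $1,052,700; Tam $697,700; Ferraro $531,100. Sum = $4,845,100.
Difference $4,845,000 − $4,845,100 = −$100 applied to Chaudhri: Chaudhri becomes $1,052,600.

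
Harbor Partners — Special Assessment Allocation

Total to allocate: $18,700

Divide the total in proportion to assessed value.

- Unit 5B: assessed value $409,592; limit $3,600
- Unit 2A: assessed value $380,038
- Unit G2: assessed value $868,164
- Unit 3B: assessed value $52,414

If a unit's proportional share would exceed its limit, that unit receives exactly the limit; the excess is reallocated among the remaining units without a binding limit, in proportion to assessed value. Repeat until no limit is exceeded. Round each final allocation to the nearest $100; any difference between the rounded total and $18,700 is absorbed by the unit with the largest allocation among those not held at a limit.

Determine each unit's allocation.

Unit 5B: $3,600; Unit 2A: $4,400; Unit G2: $10,100; Unit 3B: $600

Sum of assessed value: 1,710,208.
Unconstrained shares: Unit 5B 4,478.62; Unit 2A 4,155.47; Unit G2 9,492.80; Unit 3B 573.11.
Capped: Unit 5B ($3,600); remaining pool $15,100 reallocated over remaining assessed value 1,300,616.
Redistributed shares: Unit 2A 4,412.20 → $4,400; Unit G2 10,079.28 → $10,100; Unit 3B 608.52 → $600.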